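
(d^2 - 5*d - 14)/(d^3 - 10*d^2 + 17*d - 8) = (d^2 - 5*d - 14)/(d^3 - 10*d^2 + 17*d - 8)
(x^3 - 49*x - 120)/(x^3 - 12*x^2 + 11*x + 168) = (x + 5)/(x - 7)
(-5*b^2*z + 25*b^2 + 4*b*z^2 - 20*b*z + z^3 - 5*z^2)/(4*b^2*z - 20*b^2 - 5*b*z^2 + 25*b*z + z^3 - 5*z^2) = (5*b + z)/(-4*b + z)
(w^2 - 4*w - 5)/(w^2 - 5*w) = (w + 1)/w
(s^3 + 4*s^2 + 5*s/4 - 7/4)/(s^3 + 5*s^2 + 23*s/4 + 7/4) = (2*s - 1)/(2*s + 1)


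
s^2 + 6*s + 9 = (s + 3)^2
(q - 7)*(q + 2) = q^2 - 5*q - 14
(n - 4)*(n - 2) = n^2 - 6*n + 8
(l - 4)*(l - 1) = l^2 - 5*l + 4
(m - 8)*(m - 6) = m^2 - 14*m + 48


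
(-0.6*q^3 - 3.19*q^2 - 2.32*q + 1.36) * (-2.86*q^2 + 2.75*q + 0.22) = 1.716*q^5 + 7.4734*q^4 - 2.2693*q^3 - 10.9714*q^2 + 3.2296*q + 0.2992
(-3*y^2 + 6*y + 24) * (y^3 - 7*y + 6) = -3*y^5 + 6*y^4 + 45*y^3 - 60*y^2 - 132*y + 144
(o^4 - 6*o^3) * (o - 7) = o^5 - 13*o^4 + 42*o^3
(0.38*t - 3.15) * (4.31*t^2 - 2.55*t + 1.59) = 1.6378*t^3 - 14.5455*t^2 + 8.6367*t - 5.0085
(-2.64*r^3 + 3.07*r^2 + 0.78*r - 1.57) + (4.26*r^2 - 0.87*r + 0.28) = -2.64*r^3 + 7.33*r^2 - 0.09*r - 1.29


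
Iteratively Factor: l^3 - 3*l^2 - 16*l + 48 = (l + 4)*(l^2 - 7*l + 12) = (l - 3)*(l + 4)*(l - 4)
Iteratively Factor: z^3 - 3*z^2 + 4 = (z - 2)*(z^2 - z - 2) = (z - 2)*(z + 1)*(z - 2)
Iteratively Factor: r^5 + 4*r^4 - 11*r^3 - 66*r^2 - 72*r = (r)*(r^4 + 4*r^3 - 11*r^2 - 66*r - 72) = r*(r - 4)*(r^3 + 8*r^2 + 21*r + 18) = r*(r - 4)*(r + 2)*(r^2 + 6*r + 9) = r*(r - 4)*(r + 2)*(r + 3)*(r + 3)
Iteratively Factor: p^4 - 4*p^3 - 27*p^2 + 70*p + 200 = (p - 5)*(p^3 + p^2 - 22*p - 40) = (p - 5)*(p + 2)*(p^2 - p - 20) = (p - 5)*(p + 2)*(p + 4)*(p - 5)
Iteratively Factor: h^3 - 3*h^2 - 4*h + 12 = (h - 3)*(h^2 - 4) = (h - 3)*(h - 2)*(h + 2)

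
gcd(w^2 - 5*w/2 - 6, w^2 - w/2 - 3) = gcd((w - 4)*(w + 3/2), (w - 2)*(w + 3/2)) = w + 3/2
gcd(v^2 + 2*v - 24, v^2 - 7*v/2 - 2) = v - 4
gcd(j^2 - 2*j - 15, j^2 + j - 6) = j + 3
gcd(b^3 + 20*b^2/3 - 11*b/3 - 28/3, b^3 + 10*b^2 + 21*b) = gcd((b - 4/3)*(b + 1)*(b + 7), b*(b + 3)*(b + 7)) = b + 7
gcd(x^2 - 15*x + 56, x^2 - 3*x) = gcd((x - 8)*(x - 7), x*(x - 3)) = 1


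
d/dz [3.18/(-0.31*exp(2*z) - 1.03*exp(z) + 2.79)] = (1.9716*exp(z) + 3.2754)*exp(z)/(0.31*exp(2*z) + 1.03*exp(z) - 2.79)^2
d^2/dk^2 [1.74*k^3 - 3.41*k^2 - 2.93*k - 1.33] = 10.44*k - 6.82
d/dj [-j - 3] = -1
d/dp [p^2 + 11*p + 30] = 2*p + 11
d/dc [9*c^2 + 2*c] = 18*c + 2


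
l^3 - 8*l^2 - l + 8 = (l - 8)*(l - 1)*(l + 1)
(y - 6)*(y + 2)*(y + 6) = y^3 + 2*y^2 - 36*y - 72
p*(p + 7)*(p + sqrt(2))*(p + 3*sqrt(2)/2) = p^4 + 5*sqrt(2)*p^3/2 + 7*p^3 + 3*p^2 + 35*sqrt(2)*p^2/2 + 21*p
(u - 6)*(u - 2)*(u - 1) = u^3 - 9*u^2 + 20*u - 12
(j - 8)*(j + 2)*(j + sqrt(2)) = j^3 - 6*j^2 + sqrt(2)*j^2 - 16*j - 6*sqrt(2)*j - 16*sqrt(2)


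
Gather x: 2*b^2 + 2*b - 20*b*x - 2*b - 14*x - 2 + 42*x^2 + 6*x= 2*b^2 + 42*x^2 + x*(-20*b - 8) - 2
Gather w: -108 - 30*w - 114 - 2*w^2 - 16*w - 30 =-2*w^2 - 46*w - 252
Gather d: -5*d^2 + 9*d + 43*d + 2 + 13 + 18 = -5*d^2 + 52*d + 33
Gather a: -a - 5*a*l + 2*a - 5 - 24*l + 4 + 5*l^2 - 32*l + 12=a*(1 - 5*l) + 5*l^2 - 56*l + 11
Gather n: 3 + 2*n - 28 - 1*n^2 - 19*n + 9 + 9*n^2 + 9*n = 8*n^2 - 8*n - 16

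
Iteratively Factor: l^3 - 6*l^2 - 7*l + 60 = (l + 3)*(l^2 - 9*l + 20) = (l - 5)*(l + 3)*(l - 4)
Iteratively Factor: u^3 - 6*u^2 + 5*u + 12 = (u + 1)*(u^2 - 7*u + 12) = (u - 4)*(u + 1)*(u - 3)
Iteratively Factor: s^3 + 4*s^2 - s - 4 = (s - 1)*(s^2 + 5*s + 4) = (s - 1)*(s + 4)*(s + 1)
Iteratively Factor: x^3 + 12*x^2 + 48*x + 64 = (x + 4)*(x^2 + 8*x + 16) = (x + 4)^2*(x + 4)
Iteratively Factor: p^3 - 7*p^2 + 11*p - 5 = (p - 5)*(p^2 - 2*p + 1) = (p - 5)*(p - 1)*(p - 1)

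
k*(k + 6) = k^2 + 6*k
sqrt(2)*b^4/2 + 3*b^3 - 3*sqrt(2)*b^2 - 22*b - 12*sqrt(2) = (b - 2*sqrt(2))*(b + sqrt(2))*(b + 3*sqrt(2))*(sqrt(2)*b/2 + 1)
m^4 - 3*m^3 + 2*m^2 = m^2*(m - 2)*(m - 1)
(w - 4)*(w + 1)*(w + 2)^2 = w^4 + w^3 - 12*w^2 - 28*w - 16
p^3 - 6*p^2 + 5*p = p*(p - 5)*(p - 1)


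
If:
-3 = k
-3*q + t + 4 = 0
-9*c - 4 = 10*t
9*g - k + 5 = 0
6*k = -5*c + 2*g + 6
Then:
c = 40/9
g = -8/9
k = -3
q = -2/15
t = -22/5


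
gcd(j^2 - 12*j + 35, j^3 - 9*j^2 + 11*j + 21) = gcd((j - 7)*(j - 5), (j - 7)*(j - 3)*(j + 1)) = j - 7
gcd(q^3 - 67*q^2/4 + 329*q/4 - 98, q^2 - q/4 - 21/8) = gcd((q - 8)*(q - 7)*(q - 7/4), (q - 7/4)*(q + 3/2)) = q - 7/4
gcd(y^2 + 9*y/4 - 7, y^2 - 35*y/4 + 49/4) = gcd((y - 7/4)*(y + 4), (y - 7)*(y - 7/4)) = y - 7/4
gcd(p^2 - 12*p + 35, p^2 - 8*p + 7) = p - 7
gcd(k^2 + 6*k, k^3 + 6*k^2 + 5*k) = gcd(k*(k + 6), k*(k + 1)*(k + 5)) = k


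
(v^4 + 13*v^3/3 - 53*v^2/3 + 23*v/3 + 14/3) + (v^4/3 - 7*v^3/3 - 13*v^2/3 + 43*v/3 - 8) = 4*v^4/3 + 2*v^3 - 22*v^2 + 22*v - 10/3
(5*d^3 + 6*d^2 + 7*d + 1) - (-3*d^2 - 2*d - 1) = 5*d^3 + 9*d^2 + 9*d + 2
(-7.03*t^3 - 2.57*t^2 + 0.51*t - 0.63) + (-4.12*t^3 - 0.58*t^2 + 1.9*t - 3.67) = -11.15*t^3 - 3.15*t^2 + 2.41*t - 4.3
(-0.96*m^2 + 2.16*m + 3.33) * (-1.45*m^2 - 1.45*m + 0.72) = 1.392*m^4 - 1.74*m^3 - 8.6517*m^2 - 3.2733*m + 2.3976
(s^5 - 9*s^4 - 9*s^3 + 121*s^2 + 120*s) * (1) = s^5 - 9*s^4 - 9*s^3 + 121*s^2 + 120*s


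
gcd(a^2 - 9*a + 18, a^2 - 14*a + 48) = a - 6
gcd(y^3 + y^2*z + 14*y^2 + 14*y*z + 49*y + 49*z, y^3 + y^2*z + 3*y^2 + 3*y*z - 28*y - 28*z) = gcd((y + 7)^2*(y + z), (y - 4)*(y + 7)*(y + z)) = y^2 + y*z + 7*y + 7*z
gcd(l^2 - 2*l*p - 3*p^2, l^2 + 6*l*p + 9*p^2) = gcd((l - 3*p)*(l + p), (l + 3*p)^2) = 1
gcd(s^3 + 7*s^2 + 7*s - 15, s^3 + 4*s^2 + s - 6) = s^2 + 2*s - 3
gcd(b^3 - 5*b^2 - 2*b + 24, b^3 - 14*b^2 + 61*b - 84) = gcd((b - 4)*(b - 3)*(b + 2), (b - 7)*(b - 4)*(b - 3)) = b^2 - 7*b + 12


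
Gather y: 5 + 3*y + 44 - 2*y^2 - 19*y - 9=-2*y^2 - 16*y + 40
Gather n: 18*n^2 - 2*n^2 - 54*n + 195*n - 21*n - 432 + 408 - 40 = 16*n^2 + 120*n - 64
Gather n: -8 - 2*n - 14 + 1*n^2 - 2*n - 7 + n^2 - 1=2*n^2 - 4*n - 30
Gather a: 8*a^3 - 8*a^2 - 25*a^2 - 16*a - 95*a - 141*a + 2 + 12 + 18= 8*a^3 - 33*a^2 - 252*a + 32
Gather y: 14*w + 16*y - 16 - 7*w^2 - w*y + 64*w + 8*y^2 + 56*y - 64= -7*w^2 + 78*w + 8*y^2 + y*(72 - w) - 80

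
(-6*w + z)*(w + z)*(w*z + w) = -6*w^3*z - 6*w^3 - 5*w^2*z^2 - 5*w^2*z + w*z^3 + w*z^2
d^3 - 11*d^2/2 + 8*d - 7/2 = (d - 7/2)*(d - 1)^2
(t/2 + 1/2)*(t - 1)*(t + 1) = t^3/2 + t^2/2 - t/2 - 1/2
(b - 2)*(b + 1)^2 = b^3 - 3*b - 2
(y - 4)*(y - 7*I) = y^2 - 4*y - 7*I*y + 28*I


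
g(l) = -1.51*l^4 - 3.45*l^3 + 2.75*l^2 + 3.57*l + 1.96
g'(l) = -6.04*l^3 - 10.35*l^2 + 5.5*l + 3.57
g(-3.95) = -124.20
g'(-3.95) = 192.60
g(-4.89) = -409.73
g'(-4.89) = 435.44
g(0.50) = 3.91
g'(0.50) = 2.98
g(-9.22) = -8005.06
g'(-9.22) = 3807.04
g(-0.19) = 1.40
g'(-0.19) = 2.19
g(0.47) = 3.81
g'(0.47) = 3.24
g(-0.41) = 1.15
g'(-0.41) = -0.01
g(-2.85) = -5.64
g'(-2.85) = 43.65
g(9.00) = -12165.32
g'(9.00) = -5188.44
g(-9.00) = -7199.48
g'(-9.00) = 3518.88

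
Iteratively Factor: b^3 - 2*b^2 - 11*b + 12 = (b - 1)*(b^2 - b - 12) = (b - 1)*(b + 3)*(b - 4)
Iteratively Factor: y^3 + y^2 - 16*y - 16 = (y + 4)*(y^2 - 3*y - 4) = (y + 1)*(y + 4)*(y - 4)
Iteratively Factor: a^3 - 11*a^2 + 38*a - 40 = (a - 4)*(a^2 - 7*a + 10) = (a - 5)*(a - 4)*(a - 2)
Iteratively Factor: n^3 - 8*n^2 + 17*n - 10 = (n - 5)*(n^2 - 3*n + 2) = (n - 5)*(n - 2)*(n - 1)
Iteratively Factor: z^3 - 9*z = (z)*(z^2 - 9) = z*(z + 3)*(z - 3)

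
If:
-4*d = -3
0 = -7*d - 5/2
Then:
No Solution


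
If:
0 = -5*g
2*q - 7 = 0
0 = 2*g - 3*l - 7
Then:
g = 0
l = -7/3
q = 7/2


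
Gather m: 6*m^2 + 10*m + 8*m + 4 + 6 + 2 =6*m^2 + 18*m + 12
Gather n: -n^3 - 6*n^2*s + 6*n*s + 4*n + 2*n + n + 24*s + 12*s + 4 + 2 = -n^3 - 6*n^2*s + n*(6*s + 7) + 36*s + 6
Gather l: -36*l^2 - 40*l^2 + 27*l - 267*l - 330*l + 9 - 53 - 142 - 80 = -76*l^2 - 570*l - 266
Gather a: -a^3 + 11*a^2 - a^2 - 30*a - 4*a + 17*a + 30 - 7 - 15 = -a^3 + 10*a^2 - 17*a + 8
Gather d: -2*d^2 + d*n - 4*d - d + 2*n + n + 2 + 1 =-2*d^2 + d*(n - 5) + 3*n + 3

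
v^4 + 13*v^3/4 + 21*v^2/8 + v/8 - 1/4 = (v - 1/4)*(v + 1/2)*(v + 1)*(v + 2)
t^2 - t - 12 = (t - 4)*(t + 3)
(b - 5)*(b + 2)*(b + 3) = b^3 - 19*b - 30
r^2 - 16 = (r - 4)*(r + 4)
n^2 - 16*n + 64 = (n - 8)^2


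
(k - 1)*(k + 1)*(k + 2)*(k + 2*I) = k^4 + 2*k^3 + 2*I*k^3 - k^2 + 4*I*k^2 - 2*k - 2*I*k - 4*I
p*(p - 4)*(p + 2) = p^3 - 2*p^2 - 8*p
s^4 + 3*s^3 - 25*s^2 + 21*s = s*(s - 3)*(s - 1)*(s + 7)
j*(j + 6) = j^2 + 6*j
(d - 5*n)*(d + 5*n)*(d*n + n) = d^3*n + d^2*n - 25*d*n^3 - 25*n^3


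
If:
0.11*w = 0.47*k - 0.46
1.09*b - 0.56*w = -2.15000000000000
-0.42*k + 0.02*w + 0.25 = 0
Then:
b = -3.03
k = 0.50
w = -2.06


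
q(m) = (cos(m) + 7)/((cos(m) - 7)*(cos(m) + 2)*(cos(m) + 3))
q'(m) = -sin(m)/((cos(m) - 7)*(cos(m) + 2)*(cos(m) + 3)) + (cos(m) + 7)*sin(m)/((cos(m) - 7)*(cos(m) + 2)*(cos(m) + 3)^2) + (cos(m) + 7)*sin(m)/((cos(m) - 7)*(cos(m) + 2)^2*(cos(m) + 3)) + (cos(m) + 7)*sin(m)/((cos(m) - 7)^2*(cos(m) + 2)*(cos(m) + 3))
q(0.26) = -0.11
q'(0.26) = -0.01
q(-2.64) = -0.33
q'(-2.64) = 0.17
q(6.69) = -0.11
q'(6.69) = -0.01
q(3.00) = -0.37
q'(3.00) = -0.06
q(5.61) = -0.12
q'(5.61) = 0.02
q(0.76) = -0.12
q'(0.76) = -0.03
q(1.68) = -0.18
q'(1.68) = -0.10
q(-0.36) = -0.11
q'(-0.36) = 0.01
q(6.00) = -0.11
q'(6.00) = 0.01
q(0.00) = -0.11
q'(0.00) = 0.00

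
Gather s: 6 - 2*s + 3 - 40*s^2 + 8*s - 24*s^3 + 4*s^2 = -24*s^3 - 36*s^2 + 6*s + 9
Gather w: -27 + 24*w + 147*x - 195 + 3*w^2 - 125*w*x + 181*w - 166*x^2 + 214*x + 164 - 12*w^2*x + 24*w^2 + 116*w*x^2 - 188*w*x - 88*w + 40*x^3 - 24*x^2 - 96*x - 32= w^2*(27 - 12*x) + w*(116*x^2 - 313*x + 117) + 40*x^3 - 190*x^2 + 265*x - 90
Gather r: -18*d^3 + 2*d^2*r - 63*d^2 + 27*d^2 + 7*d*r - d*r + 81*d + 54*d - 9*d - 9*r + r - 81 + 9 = -18*d^3 - 36*d^2 + 126*d + r*(2*d^2 + 6*d - 8) - 72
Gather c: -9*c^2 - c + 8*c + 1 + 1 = -9*c^2 + 7*c + 2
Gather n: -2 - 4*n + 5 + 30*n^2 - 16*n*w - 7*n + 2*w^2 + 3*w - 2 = 30*n^2 + n*(-16*w - 11) + 2*w^2 + 3*w + 1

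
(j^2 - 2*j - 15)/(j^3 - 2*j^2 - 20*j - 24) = (-j^2 + 2*j + 15)/(-j^3 + 2*j^2 + 20*j + 24)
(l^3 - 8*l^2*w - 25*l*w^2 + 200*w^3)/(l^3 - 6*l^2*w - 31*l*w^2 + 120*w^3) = (-l + 5*w)/(-l + 3*w)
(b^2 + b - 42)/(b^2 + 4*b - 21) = (b - 6)/(b - 3)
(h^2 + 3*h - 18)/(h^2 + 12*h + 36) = (h - 3)/(h + 6)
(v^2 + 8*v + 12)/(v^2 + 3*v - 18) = (v + 2)/(v - 3)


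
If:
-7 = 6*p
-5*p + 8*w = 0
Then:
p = -7/6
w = -35/48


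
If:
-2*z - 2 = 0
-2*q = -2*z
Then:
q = -1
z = -1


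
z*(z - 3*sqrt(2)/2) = z^2 - 3*sqrt(2)*z/2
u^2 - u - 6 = (u - 3)*(u + 2)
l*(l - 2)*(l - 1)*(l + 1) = l^4 - 2*l^3 - l^2 + 2*l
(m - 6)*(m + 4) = m^2 - 2*m - 24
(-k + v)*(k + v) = -k^2 + v^2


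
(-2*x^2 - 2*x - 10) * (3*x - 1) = -6*x^3 - 4*x^2 - 28*x + 10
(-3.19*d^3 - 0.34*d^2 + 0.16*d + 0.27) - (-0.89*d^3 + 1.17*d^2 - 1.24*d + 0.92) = -2.3*d^3 - 1.51*d^2 + 1.4*d - 0.65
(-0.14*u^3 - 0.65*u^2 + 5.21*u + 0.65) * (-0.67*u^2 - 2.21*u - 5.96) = 0.0938*u^5 + 0.7449*u^4 - 1.2198*u^3 - 8.0756*u^2 - 32.4881*u - 3.874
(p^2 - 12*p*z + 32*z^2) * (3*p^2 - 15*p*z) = 3*p^4 - 51*p^3*z + 276*p^2*z^2 - 480*p*z^3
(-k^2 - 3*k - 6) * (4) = -4*k^2 - 12*k - 24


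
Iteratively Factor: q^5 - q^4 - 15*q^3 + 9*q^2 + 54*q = (q + 2)*(q^4 - 3*q^3 - 9*q^2 + 27*q) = (q + 2)*(q + 3)*(q^3 - 6*q^2 + 9*q) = (q - 3)*(q + 2)*(q + 3)*(q^2 - 3*q) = (q - 3)^2*(q + 2)*(q + 3)*(q)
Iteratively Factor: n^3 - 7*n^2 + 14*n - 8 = (n - 1)*(n^2 - 6*n + 8) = (n - 4)*(n - 1)*(n - 2)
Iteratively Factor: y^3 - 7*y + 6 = (y - 2)*(y^2 + 2*y - 3) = (y - 2)*(y + 3)*(y - 1)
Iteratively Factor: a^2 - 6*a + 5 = (a - 1)*(a - 5)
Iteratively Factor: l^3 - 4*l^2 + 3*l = (l - 1)*(l^2 - 3*l) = l*(l - 1)*(l - 3)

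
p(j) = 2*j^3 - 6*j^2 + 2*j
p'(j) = 6*j^2 - 12*j + 2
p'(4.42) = 66.18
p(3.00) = 6.00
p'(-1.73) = 40.72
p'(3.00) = 20.00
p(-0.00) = 0.00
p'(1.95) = 1.42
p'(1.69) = -1.14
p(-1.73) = -31.77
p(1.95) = -4.09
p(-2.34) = -63.16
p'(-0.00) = 2.00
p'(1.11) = -3.93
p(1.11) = -2.44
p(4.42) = 64.32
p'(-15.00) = 1532.00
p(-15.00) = -8130.00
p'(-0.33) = 6.61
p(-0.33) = -1.39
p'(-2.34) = 62.93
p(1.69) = -4.10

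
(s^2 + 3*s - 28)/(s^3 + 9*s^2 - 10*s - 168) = 1/(s + 6)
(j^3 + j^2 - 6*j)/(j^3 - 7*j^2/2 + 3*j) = 2*(j + 3)/(2*j - 3)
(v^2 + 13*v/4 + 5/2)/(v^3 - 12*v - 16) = (v + 5/4)/(v^2 - 2*v - 8)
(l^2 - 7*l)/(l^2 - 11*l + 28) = l/(l - 4)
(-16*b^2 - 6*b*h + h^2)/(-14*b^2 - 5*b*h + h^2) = (8*b - h)/(7*b - h)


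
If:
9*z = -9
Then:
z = -1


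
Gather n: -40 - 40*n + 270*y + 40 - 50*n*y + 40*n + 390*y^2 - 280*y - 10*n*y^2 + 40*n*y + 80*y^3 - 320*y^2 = n*(-10*y^2 - 10*y) + 80*y^3 + 70*y^2 - 10*y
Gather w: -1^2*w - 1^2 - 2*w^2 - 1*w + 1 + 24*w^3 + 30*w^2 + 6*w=24*w^3 + 28*w^2 + 4*w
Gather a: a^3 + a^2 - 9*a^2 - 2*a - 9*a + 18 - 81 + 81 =a^3 - 8*a^2 - 11*a + 18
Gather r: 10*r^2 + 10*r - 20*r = 10*r^2 - 10*r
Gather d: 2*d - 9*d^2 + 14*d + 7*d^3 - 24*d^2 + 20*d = 7*d^3 - 33*d^2 + 36*d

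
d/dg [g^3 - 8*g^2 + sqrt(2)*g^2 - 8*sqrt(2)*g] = 3*g^2 - 16*g + 2*sqrt(2)*g - 8*sqrt(2)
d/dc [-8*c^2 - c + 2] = -16*c - 1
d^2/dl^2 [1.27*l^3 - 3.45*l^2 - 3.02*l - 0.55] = 7.62*l - 6.9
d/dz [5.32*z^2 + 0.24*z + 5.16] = 10.64*z + 0.24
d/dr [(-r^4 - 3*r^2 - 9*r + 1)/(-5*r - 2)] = (15*r^4 + 8*r^3 + 15*r^2 + 12*r + 23)/(25*r^2 + 20*r + 4)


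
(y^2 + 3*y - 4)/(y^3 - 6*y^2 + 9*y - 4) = (y + 4)/(y^2 - 5*y + 4)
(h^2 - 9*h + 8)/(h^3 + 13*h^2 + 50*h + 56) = (h^2 - 9*h + 8)/(h^3 + 13*h^2 + 50*h + 56)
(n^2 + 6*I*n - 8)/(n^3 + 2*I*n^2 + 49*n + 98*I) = (n + 4*I)/(n^2 + 49)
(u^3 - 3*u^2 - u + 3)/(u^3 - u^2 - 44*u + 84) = (u^3 - 3*u^2 - u + 3)/(u^3 - u^2 - 44*u + 84)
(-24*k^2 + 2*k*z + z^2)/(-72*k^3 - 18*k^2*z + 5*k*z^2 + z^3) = 1/(3*k + z)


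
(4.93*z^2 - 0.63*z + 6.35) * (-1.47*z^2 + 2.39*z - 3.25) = -7.2471*z^4 + 12.7088*z^3 - 26.8627*z^2 + 17.224*z - 20.6375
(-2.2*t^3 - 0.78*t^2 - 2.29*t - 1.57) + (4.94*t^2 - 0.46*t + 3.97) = -2.2*t^3 + 4.16*t^2 - 2.75*t + 2.4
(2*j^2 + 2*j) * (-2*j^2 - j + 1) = -4*j^4 - 6*j^3 + 2*j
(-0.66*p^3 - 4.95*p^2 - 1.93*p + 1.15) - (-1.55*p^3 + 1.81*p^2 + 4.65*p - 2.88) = 0.89*p^3 - 6.76*p^2 - 6.58*p + 4.03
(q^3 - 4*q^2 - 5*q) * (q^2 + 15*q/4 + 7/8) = q^5 - q^4/4 - 153*q^3/8 - 89*q^2/4 - 35*q/8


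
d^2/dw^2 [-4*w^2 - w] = -8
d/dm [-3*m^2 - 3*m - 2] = -6*m - 3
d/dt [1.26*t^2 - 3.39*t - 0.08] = 2.52*t - 3.39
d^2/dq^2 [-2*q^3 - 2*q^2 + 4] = -12*q - 4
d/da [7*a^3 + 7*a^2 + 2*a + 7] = 21*a^2 + 14*a + 2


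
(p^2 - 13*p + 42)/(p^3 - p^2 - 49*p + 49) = (p - 6)/(p^2 + 6*p - 7)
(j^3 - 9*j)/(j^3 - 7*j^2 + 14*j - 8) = j*(j^2 - 9)/(j^3 - 7*j^2 + 14*j - 8)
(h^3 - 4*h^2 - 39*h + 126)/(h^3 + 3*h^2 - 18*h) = (h - 7)/h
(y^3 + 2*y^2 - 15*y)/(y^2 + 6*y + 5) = y*(y - 3)/(y + 1)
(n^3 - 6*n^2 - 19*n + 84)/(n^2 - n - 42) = (n^2 + n - 12)/(n + 6)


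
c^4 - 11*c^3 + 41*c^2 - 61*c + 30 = (c - 5)*(c - 3)*(c - 2)*(c - 1)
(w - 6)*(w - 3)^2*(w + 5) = w^4 - 7*w^3 - 15*w^2 + 171*w - 270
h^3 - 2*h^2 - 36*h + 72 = (h - 6)*(h - 2)*(h + 6)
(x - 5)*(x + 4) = x^2 - x - 20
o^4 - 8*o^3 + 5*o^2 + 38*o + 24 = (o - 6)*(o - 4)*(o + 1)^2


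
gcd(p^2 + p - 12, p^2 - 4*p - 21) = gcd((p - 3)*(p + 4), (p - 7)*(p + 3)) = 1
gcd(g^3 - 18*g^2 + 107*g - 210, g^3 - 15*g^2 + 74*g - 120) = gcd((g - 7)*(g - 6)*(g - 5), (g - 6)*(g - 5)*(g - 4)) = g^2 - 11*g + 30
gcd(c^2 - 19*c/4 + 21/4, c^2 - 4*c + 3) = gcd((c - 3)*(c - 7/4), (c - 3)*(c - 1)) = c - 3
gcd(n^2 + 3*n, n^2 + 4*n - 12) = 1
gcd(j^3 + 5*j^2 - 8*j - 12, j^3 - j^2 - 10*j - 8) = j + 1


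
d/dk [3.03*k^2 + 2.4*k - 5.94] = 6.06*k + 2.4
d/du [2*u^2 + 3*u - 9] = 4*u + 3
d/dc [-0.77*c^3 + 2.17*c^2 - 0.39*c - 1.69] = -2.31*c^2 + 4.34*c - 0.39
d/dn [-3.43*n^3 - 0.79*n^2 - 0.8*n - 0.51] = -10.29*n^2 - 1.58*n - 0.8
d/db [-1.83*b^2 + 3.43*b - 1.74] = 3.43 - 3.66*b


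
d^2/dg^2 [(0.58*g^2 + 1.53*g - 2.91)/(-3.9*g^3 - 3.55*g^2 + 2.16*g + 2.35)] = (-17.6436*g^6 - 139.6278*g^5 + 374.72058*g^4 + 496.96743*g^3 - 124.34469*g^2 - 50.44653*g + 84.833602)/(59.319*g^9 + 161.9865*g^8 + 48.88845*g^7 - 241.922825*g^6 - 222.29118*g^5 + 79.619415*g^4 + 162.654354*g^3 + 25.922145*g^2 - 35.7858*g - 12.977875)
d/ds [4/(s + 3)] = -4/(s + 3)^2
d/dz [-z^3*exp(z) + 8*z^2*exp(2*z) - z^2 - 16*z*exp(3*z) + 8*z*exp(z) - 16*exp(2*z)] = -z^3*exp(z) + 16*z^2*exp(2*z) - 3*z^2*exp(z) - 48*z*exp(3*z) + 16*z*exp(2*z) + 8*z*exp(z) - 2*z - 16*exp(3*z) - 32*exp(2*z) + 8*exp(z)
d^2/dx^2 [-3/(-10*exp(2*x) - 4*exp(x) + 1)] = 12*(8*(5*exp(x) + 1)^2*exp(x) - (10*exp(x) + 1)*(10*exp(2*x) + 4*exp(x) - 1))*exp(x)/(10*exp(2*x) + 4*exp(x) - 1)^3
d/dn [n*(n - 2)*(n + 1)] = 3*n^2 - 2*n - 2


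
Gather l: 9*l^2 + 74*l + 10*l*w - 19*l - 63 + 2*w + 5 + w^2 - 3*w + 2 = 9*l^2 + l*(10*w + 55) + w^2 - w - 56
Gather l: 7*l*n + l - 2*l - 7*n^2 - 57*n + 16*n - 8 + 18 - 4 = l*(7*n - 1) - 7*n^2 - 41*n + 6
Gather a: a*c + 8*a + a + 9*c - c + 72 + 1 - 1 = a*(c + 9) + 8*c + 72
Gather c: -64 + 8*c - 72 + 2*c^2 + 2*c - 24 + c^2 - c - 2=3*c^2 + 9*c - 162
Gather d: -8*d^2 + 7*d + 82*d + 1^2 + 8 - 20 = -8*d^2 + 89*d - 11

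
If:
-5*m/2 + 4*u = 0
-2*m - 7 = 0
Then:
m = -7/2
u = -35/16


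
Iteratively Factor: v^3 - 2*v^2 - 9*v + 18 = (v + 3)*(v^2 - 5*v + 6) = (v - 2)*(v + 3)*(v - 3)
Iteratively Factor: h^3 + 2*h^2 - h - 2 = (h - 1)*(h^2 + 3*h + 2) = (h - 1)*(h + 2)*(h + 1)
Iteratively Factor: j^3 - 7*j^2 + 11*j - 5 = (j - 1)*(j^2 - 6*j + 5) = (j - 1)^2*(j - 5)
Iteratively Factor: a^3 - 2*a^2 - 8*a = (a)*(a^2 - 2*a - 8) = a*(a + 2)*(a - 4)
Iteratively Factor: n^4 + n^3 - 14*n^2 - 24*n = (n)*(n^3 + n^2 - 14*n - 24) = n*(n - 4)*(n^2 + 5*n + 6) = n*(n - 4)*(n + 3)*(n + 2)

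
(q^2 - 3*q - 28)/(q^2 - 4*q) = (q^2 - 3*q - 28)/(q*(q - 4))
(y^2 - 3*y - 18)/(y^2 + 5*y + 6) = (y - 6)/(y + 2)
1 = 1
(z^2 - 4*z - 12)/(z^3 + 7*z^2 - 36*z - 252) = (z + 2)/(z^2 + 13*z + 42)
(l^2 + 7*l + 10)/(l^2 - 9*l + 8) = (l^2 + 7*l + 10)/(l^2 - 9*l + 8)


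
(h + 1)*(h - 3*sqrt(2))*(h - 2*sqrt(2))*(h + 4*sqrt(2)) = h^4 - sqrt(2)*h^3 + h^3 - 28*h^2 - sqrt(2)*h^2 - 28*h + 48*sqrt(2)*h + 48*sqrt(2)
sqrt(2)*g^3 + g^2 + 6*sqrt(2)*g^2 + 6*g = g*(g + 6)*(sqrt(2)*g + 1)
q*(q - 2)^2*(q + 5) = q^4 + q^3 - 16*q^2 + 20*q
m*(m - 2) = m^2 - 2*m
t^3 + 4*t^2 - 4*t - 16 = (t - 2)*(t + 2)*(t + 4)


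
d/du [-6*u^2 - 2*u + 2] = -12*u - 2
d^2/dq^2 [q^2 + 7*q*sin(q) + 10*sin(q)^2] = -7*q*sin(q) - 40*sin(q)^2 + 14*cos(q) + 22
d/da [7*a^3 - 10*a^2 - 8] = a*(21*a - 20)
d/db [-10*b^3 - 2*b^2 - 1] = 2*b*(-15*b - 2)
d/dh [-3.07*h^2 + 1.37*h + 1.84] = 1.37 - 6.14*h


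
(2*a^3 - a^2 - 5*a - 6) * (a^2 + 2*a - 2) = 2*a^5 + 3*a^4 - 11*a^3 - 14*a^2 - 2*a + 12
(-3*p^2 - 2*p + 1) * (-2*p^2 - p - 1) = 6*p^4 + 7*p^3 + 3*p^2 + p - 1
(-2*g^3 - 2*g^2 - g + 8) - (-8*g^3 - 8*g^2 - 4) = 6*g^3 + 6*g^2 - g + 12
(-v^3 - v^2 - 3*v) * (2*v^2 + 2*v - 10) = -2*v^5 - 4*v^4 + 2*v^3 + 4*v^2 + 30*v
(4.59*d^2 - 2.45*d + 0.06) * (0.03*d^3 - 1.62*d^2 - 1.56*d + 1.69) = 0.1377*d^5 - 7.5093*d^4 - 3.1896*d^3 + 11.4819*d^2 - 4.2341*d + 0.1014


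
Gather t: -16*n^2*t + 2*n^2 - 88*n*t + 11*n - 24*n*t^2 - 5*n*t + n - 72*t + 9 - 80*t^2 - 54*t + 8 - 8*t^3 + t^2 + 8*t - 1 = 2*n^2 + 12*n - 8*t^3 + t^2*(-24*n - 79) + t*(-16*n^2 - 93*n - 118) + 16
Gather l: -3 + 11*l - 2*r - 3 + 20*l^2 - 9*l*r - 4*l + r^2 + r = 20*l^2 + l*(7 - 9*r) + r^2 - r - 6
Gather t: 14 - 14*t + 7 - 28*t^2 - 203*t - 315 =-28*t^2 - 217*t - 294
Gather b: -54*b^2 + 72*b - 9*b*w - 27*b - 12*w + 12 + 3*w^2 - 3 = -54*b^2 + b*(45 - 9*w) + 3*w^2 - 12*w + 9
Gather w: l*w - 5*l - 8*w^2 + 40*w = -5*l - 8*w^2 + w*(l + 40)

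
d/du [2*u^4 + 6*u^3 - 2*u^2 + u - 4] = 8*u^3 + 18*u^2 - 4*u + 1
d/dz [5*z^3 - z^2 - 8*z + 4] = 15*z^2 - 2*z - 8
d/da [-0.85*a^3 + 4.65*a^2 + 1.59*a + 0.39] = -2.55*a^2 + 9.3*a + 1.59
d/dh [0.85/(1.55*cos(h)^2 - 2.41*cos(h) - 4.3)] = (2.635*cos(h) - 2.0485)*sin(h)/(-1.55*cos(h)^2 + 2.41*cos(h) + 4.3)^2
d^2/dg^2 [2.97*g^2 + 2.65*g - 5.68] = 5.94000000000000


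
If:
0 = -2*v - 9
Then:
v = -9/2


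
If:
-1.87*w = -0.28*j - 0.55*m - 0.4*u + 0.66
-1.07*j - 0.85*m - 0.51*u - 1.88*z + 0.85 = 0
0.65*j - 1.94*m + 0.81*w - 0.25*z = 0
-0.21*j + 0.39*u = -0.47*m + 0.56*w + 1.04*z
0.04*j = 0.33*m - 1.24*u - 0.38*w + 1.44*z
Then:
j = 0.43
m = 0.03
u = 0.22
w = -0.23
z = 0.14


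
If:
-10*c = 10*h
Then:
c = -h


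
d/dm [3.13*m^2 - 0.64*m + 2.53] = 6.26*m - 0.64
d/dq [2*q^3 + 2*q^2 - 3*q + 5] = 6*q^2 + 4*q - 3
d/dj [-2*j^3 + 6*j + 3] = 6 - 6*j^2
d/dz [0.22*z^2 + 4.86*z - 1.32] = 0.44*z + 4.86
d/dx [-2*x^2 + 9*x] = 9 - 4*x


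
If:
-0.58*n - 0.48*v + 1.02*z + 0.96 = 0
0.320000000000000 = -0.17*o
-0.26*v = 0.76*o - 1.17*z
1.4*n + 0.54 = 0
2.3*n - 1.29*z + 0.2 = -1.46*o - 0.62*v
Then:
No Solution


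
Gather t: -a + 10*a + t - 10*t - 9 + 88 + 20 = 9*a - 9*t + 99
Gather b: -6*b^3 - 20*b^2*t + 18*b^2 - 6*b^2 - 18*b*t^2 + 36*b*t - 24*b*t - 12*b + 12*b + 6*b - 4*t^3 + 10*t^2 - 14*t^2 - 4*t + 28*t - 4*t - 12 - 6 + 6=-6*b^3 + b^2*(12 - 20*t) + b*(-18*t^2 + 12*t + 6) - 4*t^3 - 4*t^2 + 20*t - 12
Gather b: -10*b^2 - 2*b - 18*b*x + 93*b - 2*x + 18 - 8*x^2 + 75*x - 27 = -10*b^2 + b*(91 - 18*x) - 8*x^2 + 73*x - 9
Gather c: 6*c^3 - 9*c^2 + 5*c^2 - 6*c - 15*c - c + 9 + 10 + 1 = 6*c^3 - 4*c^2 - 22*c + 20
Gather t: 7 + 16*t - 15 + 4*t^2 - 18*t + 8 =4*t^2 - 2*t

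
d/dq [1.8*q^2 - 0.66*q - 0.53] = 3.6*q - 0.66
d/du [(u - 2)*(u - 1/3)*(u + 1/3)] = 3*u^2 - 4*u - 1/9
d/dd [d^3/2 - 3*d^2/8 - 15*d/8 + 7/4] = 3*d^2/2 - 3*d/4 - 15/8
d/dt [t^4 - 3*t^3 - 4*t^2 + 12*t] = 4*t^3 - 9*t^2 - 8*t + 12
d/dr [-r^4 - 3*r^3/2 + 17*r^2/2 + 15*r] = -4*r^3 - 9*r^2/2 + 17*r + 15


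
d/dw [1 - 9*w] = -9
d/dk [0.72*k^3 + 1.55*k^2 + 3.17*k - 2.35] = 2.16*k^2 + 3.1*k + 3.17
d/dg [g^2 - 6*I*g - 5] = 2*g - 6*I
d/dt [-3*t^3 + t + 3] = 1 - 9*t^2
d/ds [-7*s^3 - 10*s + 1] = -21*s^2 - 10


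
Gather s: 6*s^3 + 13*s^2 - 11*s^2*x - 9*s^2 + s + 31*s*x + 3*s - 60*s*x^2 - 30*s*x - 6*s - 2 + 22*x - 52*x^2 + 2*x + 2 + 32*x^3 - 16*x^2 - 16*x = 6*s^3 + s^2*(4 - 11*x) + s*(-60*x^2 + x - 2) + 32*x^3 - 68*x^2 + 8*x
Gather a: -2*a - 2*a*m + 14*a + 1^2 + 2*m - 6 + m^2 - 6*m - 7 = a*(12 - 2*m) + m^2 - 4*m - 12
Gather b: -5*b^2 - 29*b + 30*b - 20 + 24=-5*b^2 + b + 4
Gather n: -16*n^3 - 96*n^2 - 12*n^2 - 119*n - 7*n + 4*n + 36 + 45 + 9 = -16*n^3 - 108*n^2 - 122*n + 90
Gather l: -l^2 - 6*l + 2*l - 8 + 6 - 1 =-l^2 - 4*l - 3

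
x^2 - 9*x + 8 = (x - 8)*(x - 1)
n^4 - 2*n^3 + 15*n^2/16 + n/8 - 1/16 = (n - 1)^2*(n - 1/4)*(n + 1/4)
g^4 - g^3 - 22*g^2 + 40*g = g*(g - 4)*(g - 2)*(g + 5)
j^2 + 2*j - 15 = (j - 3)*(j + 5)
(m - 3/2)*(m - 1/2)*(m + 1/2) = m^3 - 3*m^2/2 - m/4 + 3/8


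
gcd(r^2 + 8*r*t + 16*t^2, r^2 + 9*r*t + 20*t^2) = r + 4*t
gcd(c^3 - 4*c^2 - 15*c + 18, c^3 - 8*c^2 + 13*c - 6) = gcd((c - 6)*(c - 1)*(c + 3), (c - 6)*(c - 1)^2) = c^2 - 7*c + 6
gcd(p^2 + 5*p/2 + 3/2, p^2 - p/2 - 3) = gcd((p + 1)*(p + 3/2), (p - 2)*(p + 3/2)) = p + 3/2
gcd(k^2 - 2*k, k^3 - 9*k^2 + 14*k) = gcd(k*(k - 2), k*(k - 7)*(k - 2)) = k^2 - 2*k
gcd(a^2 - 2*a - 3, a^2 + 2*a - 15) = a - 3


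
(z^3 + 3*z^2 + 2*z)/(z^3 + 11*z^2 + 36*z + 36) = z*(z + 1)/(z^2 + 9*z + 18)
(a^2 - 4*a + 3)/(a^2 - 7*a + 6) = (a - 3)/(a - 6)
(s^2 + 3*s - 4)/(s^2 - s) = (s + 4)/s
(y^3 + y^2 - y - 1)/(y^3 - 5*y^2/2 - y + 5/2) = 2*(y + 1)/(2*y - 5)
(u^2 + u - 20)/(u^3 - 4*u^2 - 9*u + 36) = (u + 5)/(u^2 - 9)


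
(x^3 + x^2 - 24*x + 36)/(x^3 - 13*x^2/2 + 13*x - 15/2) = 2*(x^2 + 4*x - 12)/(2*x^2 - 7*x + 5)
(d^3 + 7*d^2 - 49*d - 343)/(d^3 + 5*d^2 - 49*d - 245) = (d + 7)/(d + 5)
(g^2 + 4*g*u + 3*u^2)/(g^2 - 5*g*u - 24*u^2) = (-g - u)/(-g + 8*u)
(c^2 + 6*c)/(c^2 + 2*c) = (c + 6)/(c + 2)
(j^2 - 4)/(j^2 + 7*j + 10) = (j - 2)/(j + 5)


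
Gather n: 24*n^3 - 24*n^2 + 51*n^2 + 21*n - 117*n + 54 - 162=24*n^3 + 27*n^2 - 96*n - 108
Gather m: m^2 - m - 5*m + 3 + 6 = m^2 - 6*m + 9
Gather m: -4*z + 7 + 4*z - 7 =0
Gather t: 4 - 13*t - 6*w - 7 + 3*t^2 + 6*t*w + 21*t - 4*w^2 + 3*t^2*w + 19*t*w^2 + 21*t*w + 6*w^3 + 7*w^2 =t^2*(3*w + 3) + t*(19*w^2 + 27*w + 8) + 6*w^3 + 3*w^2 - 6*w - 3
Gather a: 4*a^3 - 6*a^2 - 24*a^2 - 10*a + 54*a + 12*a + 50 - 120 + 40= 4*a^3 - 30*a^2 + 56*a - 30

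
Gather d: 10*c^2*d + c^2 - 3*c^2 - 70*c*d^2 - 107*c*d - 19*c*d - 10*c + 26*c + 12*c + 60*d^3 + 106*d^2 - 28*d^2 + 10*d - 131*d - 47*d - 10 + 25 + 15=-2*c^2 + 28*c + 60*d^3 + d^2*(78 - 70*c) + d*(10*c^2 - 126*c - 168) + 30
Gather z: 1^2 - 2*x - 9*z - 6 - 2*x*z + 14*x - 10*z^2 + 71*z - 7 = 12*x - 10*z^2 + z*(62 - 2*x) - 12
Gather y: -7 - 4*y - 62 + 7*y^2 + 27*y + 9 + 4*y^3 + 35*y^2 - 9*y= 4*y^3 + 42*y^2 + 14*y - 60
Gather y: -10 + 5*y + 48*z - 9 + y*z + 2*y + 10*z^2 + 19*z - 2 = y*(z + 7) + 10*z^2 + 67*z - 21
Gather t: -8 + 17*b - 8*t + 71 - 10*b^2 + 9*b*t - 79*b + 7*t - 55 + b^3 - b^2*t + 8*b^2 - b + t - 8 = b^3 - 2*b^2 - 63*b + t*(-b^2 + 9*b)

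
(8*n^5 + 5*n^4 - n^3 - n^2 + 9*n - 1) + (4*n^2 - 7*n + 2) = 8*n^5 + 5*n^4 - n^3 + 3*n^2 + 2*n + 1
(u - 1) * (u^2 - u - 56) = u^3 - 2*u^2 - 55*u + 56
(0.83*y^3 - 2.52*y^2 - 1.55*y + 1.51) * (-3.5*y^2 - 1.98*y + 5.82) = -2.905*y^5 + 7.1766*y^4 + 15.2452*y^3 - 16.8824*y^2 - 12.0108*y + 8.7882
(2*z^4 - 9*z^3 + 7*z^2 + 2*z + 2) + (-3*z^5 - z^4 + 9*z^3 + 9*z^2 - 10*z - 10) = -3*z^5 + z^4 + 16*z^2 - 8*z - 8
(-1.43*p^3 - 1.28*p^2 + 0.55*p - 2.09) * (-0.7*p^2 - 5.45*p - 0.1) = 1.001*p^5 + 8.6895*p^4 + 6.734*p^3 - 1.4065*p^2 + 11.3355*p + 0.209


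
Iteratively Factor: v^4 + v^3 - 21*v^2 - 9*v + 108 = (v + 3)*(v^3 - 2*v^2 - 15*v + 36) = (v - 3)*(v + 3)*(v^2 + v - 12) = (v - 3)^2*(v + 3)*(v + 4)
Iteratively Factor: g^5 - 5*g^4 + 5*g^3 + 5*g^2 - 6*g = (g - 2)*(g^4 - 3*g^3 - g^2 + 3*g) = (g - 2)*(g - 1)*(g^3 - 2*g^2 - 3*g) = (g - 2)*(g - 1)*(g + 1)*(g^2 - 3*g) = g*(g - 2)*(g - 1)*(g + 1)*(g - 3)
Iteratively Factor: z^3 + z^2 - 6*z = (z - 2)*(z^2 + 3*z) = (z - 2)*(z + 3)*(z)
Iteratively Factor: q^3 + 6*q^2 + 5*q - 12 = (q - 1)*(q^2 + 7*q + 12) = (q - 1)*(q + 4)*(q + 3)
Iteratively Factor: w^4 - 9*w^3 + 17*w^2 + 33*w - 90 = (w - 3)*(w^3 - 6*w^2 - w + 30) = (w - 3)*(w + 2)*(w^2 - 8*w + 15) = (w - 5)*(w - 3)*(w + 2)*(w - 3)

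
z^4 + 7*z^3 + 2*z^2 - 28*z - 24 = (z - 2)*(z + 1)*(z + 2)*(z + 6)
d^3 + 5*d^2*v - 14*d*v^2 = d*(d - 2*v)*(d + 7*v)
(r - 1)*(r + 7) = r^2 + 6*r - 7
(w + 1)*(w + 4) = w^2 + 5*w + 4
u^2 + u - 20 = (u - 4)*(u + 5)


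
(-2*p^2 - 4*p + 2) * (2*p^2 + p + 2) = -4*p^4 - 10*p^3 - 4*p^2 - 6*p + 4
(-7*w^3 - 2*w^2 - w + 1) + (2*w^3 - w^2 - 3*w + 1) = -5*w^3 - 3*w^2 - 4*w + 2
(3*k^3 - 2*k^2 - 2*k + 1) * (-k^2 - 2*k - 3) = -3*k^5 - 4*k^4 - 3*k^3 + 9*k^2 + 4*k - 3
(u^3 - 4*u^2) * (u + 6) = u^4 + 2*u^3 - 24*u^2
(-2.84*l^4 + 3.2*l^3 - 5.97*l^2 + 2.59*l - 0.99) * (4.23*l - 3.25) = -12.0132*l^5 + 22.766*l^4 - 35.6531*l^3 + 30.3582*l^2 - 12.6052*l + 3.2175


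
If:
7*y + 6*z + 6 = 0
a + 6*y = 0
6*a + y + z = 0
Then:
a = 36/217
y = -6/217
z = -30/31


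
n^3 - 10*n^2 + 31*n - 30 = (n - 5)*(n - 3)*(n - 2)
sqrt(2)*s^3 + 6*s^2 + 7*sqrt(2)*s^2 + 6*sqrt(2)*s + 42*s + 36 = (s + 6)*(s + 3*sqrt(2))*(sqrt(2)*s + sqrt(2))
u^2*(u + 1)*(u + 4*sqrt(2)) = u^4 + u^3 + 4*sqrt(2)*u^3 + 4*sqrt(2)*u^2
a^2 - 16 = (a - 4)*(a + 4)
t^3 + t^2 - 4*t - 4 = (t - 2)*(t + 1)*(t + 2)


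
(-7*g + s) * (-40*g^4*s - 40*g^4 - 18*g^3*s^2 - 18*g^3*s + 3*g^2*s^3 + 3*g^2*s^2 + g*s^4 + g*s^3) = 280*g^5*s + 280*g^5 + 86*g^4*s^2 + 86*g^4*s - 39*g^3*s^3 - 39*g^3*s^2 - 4*g^2*s^4 - 4*g^2*s^3 + g*s^5 + g*s^4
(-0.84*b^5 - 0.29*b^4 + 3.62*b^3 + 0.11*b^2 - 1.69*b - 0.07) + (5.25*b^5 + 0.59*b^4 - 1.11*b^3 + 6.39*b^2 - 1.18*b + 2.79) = 4.41*b^5 + 0.3*b^4 + 2.51*b^3 + 6.5*b^2 - 2.87*b + 2.72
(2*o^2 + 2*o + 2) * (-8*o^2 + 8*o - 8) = -16*o^4 - 16*o^2 - 16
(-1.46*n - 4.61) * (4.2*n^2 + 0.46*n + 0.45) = -6.132*n^3 - 20.0336*n^2 - 2.7776*n - 2.0745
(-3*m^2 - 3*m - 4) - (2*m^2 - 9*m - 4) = -5*m^2 + 6*m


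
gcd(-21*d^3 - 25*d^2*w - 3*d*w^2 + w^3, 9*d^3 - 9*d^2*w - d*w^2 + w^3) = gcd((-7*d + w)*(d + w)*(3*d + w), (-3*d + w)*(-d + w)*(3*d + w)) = 3*d + w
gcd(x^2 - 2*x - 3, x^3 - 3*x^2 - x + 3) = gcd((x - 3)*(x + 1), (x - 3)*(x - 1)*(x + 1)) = x^2 - 2*x - 3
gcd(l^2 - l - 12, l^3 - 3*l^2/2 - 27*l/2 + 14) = l - 4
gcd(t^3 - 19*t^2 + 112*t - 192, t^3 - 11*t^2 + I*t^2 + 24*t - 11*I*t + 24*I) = t^2 - 11*t + 24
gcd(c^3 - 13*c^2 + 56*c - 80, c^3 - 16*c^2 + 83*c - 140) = c^2 - 9*c + 20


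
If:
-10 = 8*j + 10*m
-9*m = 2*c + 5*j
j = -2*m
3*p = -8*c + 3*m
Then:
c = 5/6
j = -10/3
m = 5/3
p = -5/9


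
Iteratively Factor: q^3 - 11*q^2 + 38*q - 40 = (q - 4)*(q^2 - 7*q + 10) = (q - 4)*(q - 2)*(q - 5)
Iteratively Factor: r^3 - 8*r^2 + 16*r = (r)*(r^2 - 8*r + 16) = r*(r - 4)*(r - 4)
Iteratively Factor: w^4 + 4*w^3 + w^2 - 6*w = (w)*(w^3 + 4*w^2 + w - 6) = w*(w - 1)*(w^2 + 5*w + 6) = w*(w - 1)*(w + 2)*(w + 3)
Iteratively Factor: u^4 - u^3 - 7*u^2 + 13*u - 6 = (u - 1)*(u^3 - 7*u + 6) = (u - 1)*(u + 3)*(u^2 - 3*u + 2) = (u - 1)^2*(u + 3)*(u - 2)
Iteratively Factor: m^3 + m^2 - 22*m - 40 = (m + 4)*(m^2 - 3*m - 10) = (m - 5)*(m + 4)*(m + 2)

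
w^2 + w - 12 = (w - 3)*(w + 4)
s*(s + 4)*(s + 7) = s^3 + 11*s^2 + 28*s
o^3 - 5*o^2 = o^2*(o - 5)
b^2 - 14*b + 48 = (b - 8)*(b - 6)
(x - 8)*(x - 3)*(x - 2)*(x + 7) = x^4 - 6*x^3 - 45*x^2 + 274*x - 336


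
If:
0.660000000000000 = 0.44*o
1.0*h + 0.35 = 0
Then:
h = -0.35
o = 1.50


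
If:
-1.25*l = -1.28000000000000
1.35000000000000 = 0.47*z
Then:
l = 1.02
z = 2.87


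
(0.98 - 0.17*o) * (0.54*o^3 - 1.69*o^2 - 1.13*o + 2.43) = -0.0918*o^4 + 0.8165*o^3 - 1.4641*o^2 - 1.5205*o + 2.3814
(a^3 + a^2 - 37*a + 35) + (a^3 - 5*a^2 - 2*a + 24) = 2*a^3 - 4*a^2 - 39*a + 59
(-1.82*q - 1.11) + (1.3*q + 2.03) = 0.92 - 0.52*q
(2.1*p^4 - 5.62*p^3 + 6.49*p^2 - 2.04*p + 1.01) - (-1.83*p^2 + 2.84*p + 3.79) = 2.1*p^4 - 5.62*p^3 + 8.32*p^2 - 4.88*p - 2.78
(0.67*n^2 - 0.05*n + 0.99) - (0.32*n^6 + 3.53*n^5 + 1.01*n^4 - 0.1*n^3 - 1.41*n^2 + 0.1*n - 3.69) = -0.32*n^6 - 3.53*n^5 - 1.01*n^4 + 0.1*n^3 + 2.08*n^2 - 0.15*n + 4.68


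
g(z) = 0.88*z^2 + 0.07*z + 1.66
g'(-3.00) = -5.21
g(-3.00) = 9.37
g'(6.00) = 10.63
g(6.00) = 33.76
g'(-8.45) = -14.80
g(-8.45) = 63.90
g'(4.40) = 7.81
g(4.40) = 19.00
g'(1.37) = 2.48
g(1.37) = 3.41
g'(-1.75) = -3.01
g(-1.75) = 4.23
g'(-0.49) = -0.79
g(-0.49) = 1.84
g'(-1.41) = -2.41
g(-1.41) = 3.31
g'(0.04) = 0.14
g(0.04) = 1.66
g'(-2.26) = -3.91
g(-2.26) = 6.00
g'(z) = 1.76*z + 0.07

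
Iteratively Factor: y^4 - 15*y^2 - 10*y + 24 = (y + 2)*(y^3 - 2*y^2 - 11*y + 12) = (y - 4)*(y + 2)*(y^2 + 2*y - 3) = (y - 4)*(y - 1)*(y + 2)*(y + 3)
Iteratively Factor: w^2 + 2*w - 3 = (w + 3)*(w - 1)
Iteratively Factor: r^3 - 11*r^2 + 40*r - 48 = (r - 3)*(r^2 - 8*r + 16) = (r - 4)*(r - 3)*(r - 4)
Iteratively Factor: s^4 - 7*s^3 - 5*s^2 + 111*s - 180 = (s - 5)*(s^3 - 2*s^2 - 15*s + 36) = (s - 5)*(s + 4)*(s^2 - 6*s + 9) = (s - 5)*(s - 3)*(s + 4)*(s - 3)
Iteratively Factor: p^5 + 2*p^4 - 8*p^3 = (p - 2)*(p^4 + 4*p^3) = p*(p - 2)*(p^3 + 4*p^2) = p^2*(p - 2)*(p^2 + 4*p) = p^3*(p - 2)*(p + 4)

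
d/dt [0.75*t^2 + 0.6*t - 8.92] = 1.5*t + 0.6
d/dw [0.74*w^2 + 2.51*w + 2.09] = 1.48*w + 2.51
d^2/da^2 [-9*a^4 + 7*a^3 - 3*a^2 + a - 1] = -108*a^2 + 42*a - 6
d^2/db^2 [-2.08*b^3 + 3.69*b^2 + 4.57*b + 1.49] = 7.38 - 12.48*b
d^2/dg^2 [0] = 0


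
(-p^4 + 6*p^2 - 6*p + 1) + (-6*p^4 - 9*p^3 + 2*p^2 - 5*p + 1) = -7*p^4 - 9*p^3 + 8*p^2 - 11*p + 2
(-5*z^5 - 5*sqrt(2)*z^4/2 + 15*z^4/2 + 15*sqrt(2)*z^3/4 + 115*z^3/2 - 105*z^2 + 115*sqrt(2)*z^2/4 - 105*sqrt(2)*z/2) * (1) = -5*z^5 - 5*sqrt(2)*z^4/2 + 15*z^4/2 + 15*sqrt(2)*z^3/4 + 115*z^3/2 - 105*z^2 + 115*sqrt(2)*z^2/4 - 105*sqrt(2)*z/2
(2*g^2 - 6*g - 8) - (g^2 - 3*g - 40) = g^2 - 3*g + 32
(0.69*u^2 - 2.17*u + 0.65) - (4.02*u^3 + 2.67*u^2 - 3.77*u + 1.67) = -4.02*u^3 - 1.98*u^2 + 1.6*u - 1.02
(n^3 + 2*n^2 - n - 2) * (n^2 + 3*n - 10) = n^5 + 5*n^4 - 5*n^3 - 25*n^2 + 4*n + 20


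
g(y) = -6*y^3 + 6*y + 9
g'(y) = 6 - 18*y^2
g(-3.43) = 230.54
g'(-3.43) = -205.77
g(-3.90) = 341.51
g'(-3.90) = -267.78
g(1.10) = 7.61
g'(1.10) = -15.78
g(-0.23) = 7.69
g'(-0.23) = 5.05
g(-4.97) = 715.76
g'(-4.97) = -438.62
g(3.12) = -154.51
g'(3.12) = -169.22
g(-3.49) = 243.11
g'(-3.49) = -213.24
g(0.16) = 9.94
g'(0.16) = 5.54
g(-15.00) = 20169.00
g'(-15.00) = -4044.00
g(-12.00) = 10305.00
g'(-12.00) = -2586.00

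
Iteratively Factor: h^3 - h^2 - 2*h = (h)*(h^2 - h - 2) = h*(h - 2)*(h + 1)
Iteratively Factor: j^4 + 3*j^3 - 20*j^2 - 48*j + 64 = (j + 4)*(j^3 - j^2 - 16*j + 16) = (j + 4)^2*(j^2 - 5*j + 4) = (j - 1)*(j + 4)^2*(j - 4)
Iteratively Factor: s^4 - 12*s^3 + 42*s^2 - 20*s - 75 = (s + 1)*(s^3 - 13*s^2 + 55*s - 75) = (s - 5)*(s + 1)*(s^2 - 8*s + 15) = (s - 5)^2*(s + 1)*(s - 3)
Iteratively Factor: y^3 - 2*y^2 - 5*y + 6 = (y + 2)*(y^2 - 4*y + 3) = (y - 1)*(y + 2)*(y - 3)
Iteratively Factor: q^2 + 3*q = (q)*(q + 3)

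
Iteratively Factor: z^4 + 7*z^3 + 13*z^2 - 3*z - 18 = (z - 1)*(z^3 + 8*z^2 + 21*z + 18) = (z - 1)*(z + 2)*(z^2 + 6*z + 9) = (z - 1)*(z + 2)*(z + 3)*(z + 3)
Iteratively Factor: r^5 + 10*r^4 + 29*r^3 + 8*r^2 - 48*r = (r + 3)*(r^4 + 7*r^3 + 8*r^2 - 16*r) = (r - 1)*(r + 3)*(r^3 + 8*r^2 + 16*r) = (r - 1)*(r + 3)*(r + 4)*(r^2 + 4*r) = r*(r - 1)*(r + 3)*(r + 4)*(r + 4)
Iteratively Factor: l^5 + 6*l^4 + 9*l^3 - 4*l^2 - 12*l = (l + 2)*(l^4 + 4*l^3 + l^2 - 6*l) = (l - 1)*(l + 2)*(l^3 + 5*l^2 + 6*l) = (l - 1)*(l + 2)*(l + 3)*(l^2 + 2*l) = l*(l - 1)*(l + 2)*(l + 3)*(l + 2)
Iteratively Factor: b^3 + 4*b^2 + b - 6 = (b + 2)*(b^2 + 2*b - 3) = (b - 1)*(b + 2)*(b + 3)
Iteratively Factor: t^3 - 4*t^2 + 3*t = (t)*(t^2 - 4*t + 3) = t*(t - 3)*(t - 1)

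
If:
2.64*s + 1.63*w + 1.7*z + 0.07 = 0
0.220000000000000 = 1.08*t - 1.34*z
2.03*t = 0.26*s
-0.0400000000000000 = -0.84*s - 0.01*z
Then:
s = 0.05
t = 0.01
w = 0.04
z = -0.16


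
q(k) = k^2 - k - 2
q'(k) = 2*k - 1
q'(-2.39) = -5.78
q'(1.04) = 1.08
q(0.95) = -2.05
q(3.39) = 6.10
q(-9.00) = 88.00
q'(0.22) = -0.56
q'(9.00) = 17.00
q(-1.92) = 3.61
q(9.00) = 70.00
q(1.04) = -1.96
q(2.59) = 2.12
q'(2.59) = 4.18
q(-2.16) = 4.83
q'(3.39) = 5.78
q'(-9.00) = -19.00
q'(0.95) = 0.90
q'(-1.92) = -4.84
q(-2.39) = 6.10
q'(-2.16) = -5.32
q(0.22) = -2.17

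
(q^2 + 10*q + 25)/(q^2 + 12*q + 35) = (q + 5)/(q + 7)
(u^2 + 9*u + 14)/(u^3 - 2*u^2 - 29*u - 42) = (u + 7)/(u^2 - 4*u - 21)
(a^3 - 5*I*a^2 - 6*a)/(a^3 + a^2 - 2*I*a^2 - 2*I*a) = (a - 3*I)/(a + 1)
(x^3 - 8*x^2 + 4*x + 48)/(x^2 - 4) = (x^2 - 10*x + 24)/(x - 2)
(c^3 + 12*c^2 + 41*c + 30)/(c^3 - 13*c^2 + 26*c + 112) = (c^3 + 12*c^2 + 41*c + 30)/(c^3 - 13*c^2 + 26*c + 112)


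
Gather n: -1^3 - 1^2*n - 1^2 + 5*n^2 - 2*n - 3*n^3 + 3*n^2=-3*n^3 + 8*n^2 - 3*n - 2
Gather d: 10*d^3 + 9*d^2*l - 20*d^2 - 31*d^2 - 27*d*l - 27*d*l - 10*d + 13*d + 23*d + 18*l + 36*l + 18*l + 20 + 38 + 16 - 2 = 10*d^3 + d^2*(9*l - 51) + d*(26 - 54*l) + 72*l + 72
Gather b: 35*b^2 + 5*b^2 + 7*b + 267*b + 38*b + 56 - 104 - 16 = 40*b^2 + 312*b - 64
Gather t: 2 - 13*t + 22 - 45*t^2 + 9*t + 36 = -45*t^2 - 4*t + 60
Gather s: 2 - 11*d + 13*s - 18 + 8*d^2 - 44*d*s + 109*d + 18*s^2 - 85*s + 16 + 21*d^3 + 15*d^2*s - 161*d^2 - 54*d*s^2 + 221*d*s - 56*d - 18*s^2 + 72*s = 21*d^3 - 153*d^2 - 54*d*s^2 + 42*d + s*(15*d^2 + 177*d)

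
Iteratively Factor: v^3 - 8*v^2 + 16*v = (v)*(v^2 - 8*v + 16) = v*(v - 4)*(v - 4)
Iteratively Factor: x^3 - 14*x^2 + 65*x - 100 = (x - 5)*(x^2 - 9*x + 20) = (x - 5)*(x - 4)*(x - 5)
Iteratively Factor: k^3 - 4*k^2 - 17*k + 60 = (k - 3)*(k^2 - k - 20) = (k - 3)*(k + 4)*(k - 5)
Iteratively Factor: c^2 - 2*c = (c)*(c - 2)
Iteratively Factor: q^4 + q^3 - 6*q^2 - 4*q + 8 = (q + 2)*(q^3 - q^2 - 4*q + 4) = (q + 2)^2*(q^2 - 3*q + 2) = (q - 2)*(q + 2)^2*(q - 1)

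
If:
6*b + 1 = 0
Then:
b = -1/6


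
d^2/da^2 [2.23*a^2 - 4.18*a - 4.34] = 4.46000000000000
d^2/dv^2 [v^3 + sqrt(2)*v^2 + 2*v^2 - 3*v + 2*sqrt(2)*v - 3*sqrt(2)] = 6*v + 2*sqrt(2) + 4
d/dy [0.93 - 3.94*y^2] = -7.88*y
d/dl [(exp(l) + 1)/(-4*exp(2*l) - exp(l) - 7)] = ((exp(l) + 1)*(8*exp(l) + 1) - 4*exp(2*l) - exp(l) - 7)*exp(l)/(4*exp(2*l) + exp(l) + 7)^2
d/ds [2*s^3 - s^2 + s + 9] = 6*s^2 - 2*s + 1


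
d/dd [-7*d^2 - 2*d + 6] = -14*d - 2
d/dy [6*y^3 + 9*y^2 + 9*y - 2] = 18*y^2 + 18*y + 9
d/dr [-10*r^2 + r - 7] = 1 - 20*r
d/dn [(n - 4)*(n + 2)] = 2*n - 2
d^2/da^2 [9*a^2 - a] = 18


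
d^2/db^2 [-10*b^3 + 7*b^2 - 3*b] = 14 - 60*b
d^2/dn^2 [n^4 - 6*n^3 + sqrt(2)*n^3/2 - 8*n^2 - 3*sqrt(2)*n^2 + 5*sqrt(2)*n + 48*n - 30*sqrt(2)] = 12*n^2 - 36*n + 3*sqrt(2)*n - 16 - 6*sqrt(2)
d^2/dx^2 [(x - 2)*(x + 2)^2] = 6*x + 4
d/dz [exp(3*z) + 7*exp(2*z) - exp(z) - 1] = (3*exp(2*z) + 14*exp(z) - 1)*exp(z)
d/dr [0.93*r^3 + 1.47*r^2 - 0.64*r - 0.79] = 2.79*r^2 + 2.94*r - 0.64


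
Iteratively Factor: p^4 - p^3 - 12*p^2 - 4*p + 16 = (p - 1)*(p^3 - 12*p - 16) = (p - 4)*(p - 1)*(p^2 + 4*p + 4) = (p - 4)*(p - 1)*(p + 2)*(p + 2)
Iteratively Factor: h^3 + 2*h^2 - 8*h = (h + 4)*(h^2 - 2*h) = h*(h + 4)*(h - 2)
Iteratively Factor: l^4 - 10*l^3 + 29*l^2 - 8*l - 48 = (l - 3)*(l^3 - 7*l^2 + 8*l + 16) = (l - 4)*(l - 3)*(l^2 - 3*l - 4) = (l - 4)*(l - 3)*(l + 1)*(l - 4)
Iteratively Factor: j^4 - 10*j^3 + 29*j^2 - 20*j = (j)*(j^3 - 10*j^2 + 29*j - 20) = j*(j - 4)*(j^2 - 6*j + 5) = j*(j - 4)*(j - 1)*(j - 5)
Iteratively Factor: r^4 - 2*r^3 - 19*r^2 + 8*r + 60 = (r - 2)*(r^3 - 19*r - 30) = (r - 5)*(r - 2)*(r^2 + 5*r + 6) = (r - 5)*(r - 2)*(r + 2)*(r + 3)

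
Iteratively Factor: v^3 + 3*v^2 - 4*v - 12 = (v - 2)*(v^2 + 5*v + 6) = (v - 2)*(v + 3)*(v + 2)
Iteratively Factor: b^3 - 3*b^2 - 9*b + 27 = (b + 3)*(b^2 - 6*b + 9) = (b - 3)*(b + 3)*(b - 3)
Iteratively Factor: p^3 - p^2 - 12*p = (p + 3)*(p^2 - 4*p) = p*(p + 3)*(p - 4)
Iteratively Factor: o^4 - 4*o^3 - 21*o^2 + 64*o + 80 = (o - 4)*(o^3 - 21*o - 20) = (o - 4)*(o + 1)*(o^2 - o - 20) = (o - 4)*(o + 1)*(o + 4)*(o - 5)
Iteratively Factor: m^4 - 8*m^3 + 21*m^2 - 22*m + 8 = (m - 1)*(m^3 - 7*m^2 + 14*m - 8) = (m - 1)^2*(m^2 - 6*m + 8) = (m - 2)*(m - 1)^2*(m - 4)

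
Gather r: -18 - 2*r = -2*r - 18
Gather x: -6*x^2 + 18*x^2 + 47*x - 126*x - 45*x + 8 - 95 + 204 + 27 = 12*x^2 - 124*x + 144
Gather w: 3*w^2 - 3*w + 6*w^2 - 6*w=9*w^2 - 9*w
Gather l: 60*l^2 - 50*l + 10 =60*l^2 - 50*l + 10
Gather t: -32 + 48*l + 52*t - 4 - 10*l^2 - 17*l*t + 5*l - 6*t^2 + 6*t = -10*l^2 + 53*l - 6*t^2 + t*(58 - 17*l) - 36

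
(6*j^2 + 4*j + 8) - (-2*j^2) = 8*j^2 + 4*j + 8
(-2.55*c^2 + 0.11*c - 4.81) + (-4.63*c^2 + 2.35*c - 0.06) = -7.18*c^2 + 2.46*c - 4.87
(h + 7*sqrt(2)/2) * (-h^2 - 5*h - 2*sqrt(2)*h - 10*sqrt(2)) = -h^3 - 11*sqrt(2)*h^2/2 - 5*h^2 - 55*sqrt(2)*h/2 - 14*h - 70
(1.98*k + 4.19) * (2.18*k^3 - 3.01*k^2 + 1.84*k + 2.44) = 4.3164*k^4 + 3.1744*k^3 - 8.9687*k^2 + 12.5408*k + 10.2236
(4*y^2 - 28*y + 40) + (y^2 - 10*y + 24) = 5*y^2 - 38*y + 64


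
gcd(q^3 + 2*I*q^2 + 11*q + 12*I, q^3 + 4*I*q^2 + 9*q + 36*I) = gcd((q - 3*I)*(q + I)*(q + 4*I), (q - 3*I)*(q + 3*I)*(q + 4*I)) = q^2 + I*q + 12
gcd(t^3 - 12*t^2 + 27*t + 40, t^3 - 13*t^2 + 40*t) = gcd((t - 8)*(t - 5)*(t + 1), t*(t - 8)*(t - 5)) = t^2 - 13*t + 40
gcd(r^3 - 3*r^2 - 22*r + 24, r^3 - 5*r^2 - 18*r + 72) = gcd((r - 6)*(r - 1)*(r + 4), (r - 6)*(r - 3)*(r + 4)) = r^2 - 2*r - 24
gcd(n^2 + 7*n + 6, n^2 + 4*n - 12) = n + 6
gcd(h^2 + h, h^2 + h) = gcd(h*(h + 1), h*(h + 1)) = h^2 + h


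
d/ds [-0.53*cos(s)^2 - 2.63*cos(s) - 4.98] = (1.06*cos(s) + 2.63)*sin(s)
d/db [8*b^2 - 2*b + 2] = 16*b - 2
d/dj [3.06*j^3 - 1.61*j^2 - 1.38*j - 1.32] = 9.18*j^2 - 3.22*j - 1.38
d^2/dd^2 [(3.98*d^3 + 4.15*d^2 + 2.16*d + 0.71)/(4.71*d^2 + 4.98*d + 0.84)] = (1.13686837721616e-13*d^5 + 67.0704119999996*d^3 + 95.8847219999999*d^2 + 65.496492*d + 17.383536)/(104.487111*d^6 + 331.430454*d^5 + 406.333584*d^4 + 241.723224*d^3 + 72.467136*d^2 + 10.541664*d + 0.592704)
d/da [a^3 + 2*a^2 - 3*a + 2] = 3*a^2 + 4*a - 3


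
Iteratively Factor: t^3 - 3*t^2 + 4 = (t - 2)*(t^2 - t - 2) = (t - 2)^2*(t + 1)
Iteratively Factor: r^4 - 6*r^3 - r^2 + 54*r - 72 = (r - 4)*(r^3 - 2*r^2 - 9*r + 18) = (r - 4)*(r - 3)*(r^2 + r - 6) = (r - 4)*(r - 3)*(r - 2)*(r + 3)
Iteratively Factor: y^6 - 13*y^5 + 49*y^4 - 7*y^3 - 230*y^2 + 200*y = (y)*(y^5 - 13*y^4 + 49*y^3 - 7*y^2 - 230*y + 200) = y*(y - 4)*(y^4 - 9*y^3 + 13*y^2 + 45*y - 50) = y*(y - 5)*(y - 4)*(y^3 - 4*y^2 - 7*y + 10) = y*(y - 5)*(y - 4)*(y + 2)*(y^2 - 6*y + 5) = y*(y - 5)^2*(y - 4)*(y + 2)*(y - 1)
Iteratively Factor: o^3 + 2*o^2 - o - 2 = (o + 1)*(o^2 + o - 2) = (o - 1)*(o + 1)*(o + 2)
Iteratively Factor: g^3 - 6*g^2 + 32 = (g - 4)*(g^2 - 2*g - 8) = (g - 4)*(g + 2)*(g - 4)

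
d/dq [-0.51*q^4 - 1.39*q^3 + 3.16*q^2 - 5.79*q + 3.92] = -2.04*q^3 - 4.17*q^2 + 6.32*q - 5.79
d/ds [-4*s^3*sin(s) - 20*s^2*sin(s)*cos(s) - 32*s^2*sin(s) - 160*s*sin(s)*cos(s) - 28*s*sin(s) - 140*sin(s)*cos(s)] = -4*s^3*cos(s) - 12*s^2*sin(s) - 32*s^2*cos(s) - 20*s^2*cos(2*s) - 64*s*sin(s) - 20*s*sin(2*s) - 28*s*cos(s) - 160*s*cos(2*s) - 28*sin(s) - 80*sin(2*s) - 140*cos(2*s)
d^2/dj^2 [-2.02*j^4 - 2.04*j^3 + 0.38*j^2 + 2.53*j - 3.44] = -24.24*j^2 - 12.24*j + 0.76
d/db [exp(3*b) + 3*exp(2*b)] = 3*(exp(b) + 2)*exp(2*b)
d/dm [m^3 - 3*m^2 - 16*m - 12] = 3*m^2 - 6*m - 16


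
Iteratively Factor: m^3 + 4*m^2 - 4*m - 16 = (m - 2)*(m^2 + 6*m + 8) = (m - 2)*(m + 2)*(m + 4)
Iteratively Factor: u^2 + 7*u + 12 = (u + 3)*(u + 4)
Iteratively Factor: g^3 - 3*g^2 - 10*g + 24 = (g + 3)*(g^2 - 6*g + 8) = (g - 4)*(g + 3)*(g - 2)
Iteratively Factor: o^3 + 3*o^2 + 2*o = (o)*(o^2 + 3*o + 2) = o*(o + 2)*(o + 1)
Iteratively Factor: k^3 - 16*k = (k - 4)*(k^2 + 4*k) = (k - 4)*(k + 4)*(k)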